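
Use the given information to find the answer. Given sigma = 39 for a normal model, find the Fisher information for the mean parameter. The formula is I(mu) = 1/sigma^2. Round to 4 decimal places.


The Fisher information for the mean of a normal distribution is I(mu) = 1/sigma^2.
sigma = 39, so sigma^2 = 1521.
I(mu) = 1/1521 = 0.0007

0.0007


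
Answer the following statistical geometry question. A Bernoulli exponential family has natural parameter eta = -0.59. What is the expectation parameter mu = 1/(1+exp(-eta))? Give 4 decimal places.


Dual coordinate (expectation parameter) for Bernoulli:
mu = 1/(1+exp(-eta)).
eta = -0.59.
exp(-eta) = exp(0.59) = 1.803988.
mu = 1/(1+1.803988) = 0.3566

0.3566


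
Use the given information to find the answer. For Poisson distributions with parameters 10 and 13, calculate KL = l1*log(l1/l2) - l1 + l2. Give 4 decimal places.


KL divergence for Poisson:
KL = l1*log(l1/l2) - l1 + l2.
l1 = 10, l2 = 13.
log(10/13) = -0.262364.
l1*log(l1/l2) = 10 * -0.262364 = -2.623643.
KL = -2.623643 - 10 + 13 = 0.3764

0.3764


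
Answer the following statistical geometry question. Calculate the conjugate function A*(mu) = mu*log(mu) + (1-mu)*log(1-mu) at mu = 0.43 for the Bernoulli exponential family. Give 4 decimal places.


Legendre transform for Bernoulli:
A*(mu) = mu*log(mu) + (1-mu)*log(1-mu).
mu = 0.43, 1-mu = 0.57.
mu*log(mu) = 0.43*log(0.43) = -0.362907.
(1-mu)*log(1-mu) = 0.57*log(0.57) = -0.320408.
A* = -0.362907 + -0.320408 = -0.6833

-0.6833


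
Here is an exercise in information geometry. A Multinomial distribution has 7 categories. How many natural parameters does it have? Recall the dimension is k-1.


Exponential family dimension calculation:
For Multinomial with k=7 categories, dim = k-1 = 6.

6


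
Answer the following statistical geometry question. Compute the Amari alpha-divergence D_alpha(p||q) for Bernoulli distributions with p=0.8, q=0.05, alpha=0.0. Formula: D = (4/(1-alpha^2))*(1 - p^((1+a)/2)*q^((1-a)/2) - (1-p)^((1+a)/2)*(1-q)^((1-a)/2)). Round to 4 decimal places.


Amari alpha-divergence:
D = (4/(1-alpha^2))*(1 - p^((1+a)/2)*q^((1-a)/2) - (1-p)^((1+a)/2)*(1-q)^((1-a)/2)).
alpha = 0.0, p = 0.8, q = 0.05.
e1 = (1+alpha)/2 = 0.5, e2 = (1-alpha)/2 = 0.5.
t1 = p^e1 * q^e2 = 0.8^0.5 * 0.05^0.5 = 0.2.
t2 = (1-p)^e1 * (1-q)^e2 = 0.2^0.5 * 0.95^0.5 = 0.43589.
4/(1-alpha^2) = 4.0.
D = 4.0*(1 - 0.2 - 0.43589) = 1.4564

1.4564


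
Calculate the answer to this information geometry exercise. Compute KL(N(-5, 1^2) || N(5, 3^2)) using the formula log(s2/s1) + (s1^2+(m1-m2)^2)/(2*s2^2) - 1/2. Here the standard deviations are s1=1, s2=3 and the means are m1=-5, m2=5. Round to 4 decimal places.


KL divergence between normal distributions:
KL = log(s2/s1) + (s1^2 + (m1-m2)^2)/(2*s2^2) - 1/2.
log(3/1) = 1.098612.
(1^2 + (-5-5)^2)/(2*3^2) = (1 + 100)/18 = 5.611111.
KL = 1.098612 + 5.611111 - 0.5 = 6.2097

6.2097


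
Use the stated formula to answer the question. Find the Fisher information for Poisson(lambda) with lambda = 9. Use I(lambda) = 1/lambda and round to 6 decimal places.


Fisher information for Poisson: I(lambda) = 1/lambda.
lambda = 9.
I(lambda) = 1/9 = 0.111111

0.111111


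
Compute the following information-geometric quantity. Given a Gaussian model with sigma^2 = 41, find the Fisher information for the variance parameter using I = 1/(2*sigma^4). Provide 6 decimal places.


Fisher information for variance: I(sigma^2) = 1/(2*sigma^4).
sigma^2 = 41, so sigma^4 = 1681.
I = 1/(2*1681) = 1/3362 = 0.000297

0.000297


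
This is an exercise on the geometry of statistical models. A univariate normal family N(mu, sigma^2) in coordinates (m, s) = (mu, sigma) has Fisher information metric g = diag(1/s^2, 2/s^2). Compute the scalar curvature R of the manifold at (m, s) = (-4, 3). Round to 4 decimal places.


The metric has the form g = (A dm^2 + B ds^2)/s^2 with A = 1, B = 2.
Substitute u = sqrt(A/B)*m: g = B*(du^2 + ds^2)/s^2, i.e. B times the
Poincare upper half-plane metric, which has constant Gaussian curvature -1.
Scaling a 2D metric by a constant c divides the Gaussian curvature by c,
so K = -1/B = -1/(2) = -0.5000 everywhere (the point (m, s) = (-4, 3) is irrelevant:
the curvature is constant).
Scalar curvature in dimension 2: R = 2K = -2/(2) = -1.0000.

-1.0000


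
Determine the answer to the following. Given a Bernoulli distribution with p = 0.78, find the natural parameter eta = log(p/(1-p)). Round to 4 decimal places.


Natural parameter for Bernoulli: eta = log(p/(1-p)).
p = 0.78, 1-p = 0.22.
p/(1-p) = 3.545455.
eta = log(3.545455) = 1.2657

1.2657


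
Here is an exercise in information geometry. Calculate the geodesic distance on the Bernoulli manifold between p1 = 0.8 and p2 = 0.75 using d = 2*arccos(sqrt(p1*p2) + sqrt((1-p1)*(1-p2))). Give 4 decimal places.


Geodesic distance on Bernoulli manifold:
d(p1,p2) = 2*arccos(sqrt(p1*p2) + sqrt((1-p1)*(1-p2))).
sqrt(p1*p2) = sqrt(0.8*0.75) = 0.774597.
sqrt((1-p1)*(1-p2)) = sqrt(0.2*0.25) = 0.223607.
arg = 0.774597 + 0.223607 = 0.998203.
d = 2*arccos(0.998203) = 0.1199

0.1199


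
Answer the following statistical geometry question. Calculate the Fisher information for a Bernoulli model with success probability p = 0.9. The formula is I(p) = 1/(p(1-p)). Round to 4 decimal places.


For Bernoulli(p), Fisher information is I(p) = 1/(p*(1-p)).
p = 0.9, 1-p = 0.1.
p*(1-p) = 0.09.
I(p) = 1/0.09 = 11.1111

11.1111


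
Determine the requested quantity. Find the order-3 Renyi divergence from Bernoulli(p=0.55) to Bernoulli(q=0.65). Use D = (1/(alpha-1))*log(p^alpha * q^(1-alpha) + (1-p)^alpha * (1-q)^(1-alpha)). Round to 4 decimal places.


Renyi divergence of order alpha between Bernoulli distributions:
D = (1/(alpha-1))*log(p^alpha * q^(1-alpha) + (1-p)^alpha * (1-q)^(1-alpha)).
alpha = 3, p = 0.55, q = 0.65.
p^alpha * q^(1-alpha) = 0.55^3 * 0.65^-2 = 0.393787.
(1-p)^alpha * (1-q)^(1-alpha) = 0.45^3 * 0.35^-2 = 0.743878.
sum = 0.393787 + 0.743878 = 1.137665.
D = (1/2)*log(1.137665) = 0.0645

0.0645


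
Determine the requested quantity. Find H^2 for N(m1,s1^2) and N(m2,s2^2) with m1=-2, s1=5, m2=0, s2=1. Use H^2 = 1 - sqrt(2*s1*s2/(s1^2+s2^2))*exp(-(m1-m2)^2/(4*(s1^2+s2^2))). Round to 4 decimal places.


Squared Hellinger distance for Gaussians:
H^2 = 1 - sqrt(2*s1*s2/(s1^2+s2^2)) * exp(-(m1-m2)^2/(4*(s1^2+s2^2))).
s1^2 = 25, s2^2 = 1, s1^2+s2^2 = 26.
sqrt(2*5*1/(26)) = 0.620174.
(m1-m2)^2 = (-2)^2 = 4.
exp(-4/(4*26)) = exp(-0.038462) = 0.962269.
H^2 = 1 - 0.620174*0.962269 = 0.4032

0.4032


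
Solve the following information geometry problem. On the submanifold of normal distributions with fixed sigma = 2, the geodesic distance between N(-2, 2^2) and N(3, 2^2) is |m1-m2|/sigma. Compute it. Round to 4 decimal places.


On the fixed-variance normal subfamily, geodesic distance = |m1-m2|/sigma.
|-2 - 3| = 5.
sigma = 2.
d = 5/2 = 2.5000

2.5000


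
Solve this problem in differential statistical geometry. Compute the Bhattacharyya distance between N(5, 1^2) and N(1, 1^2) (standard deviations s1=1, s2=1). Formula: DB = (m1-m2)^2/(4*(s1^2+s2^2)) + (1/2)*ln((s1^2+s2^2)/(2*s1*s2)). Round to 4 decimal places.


Bhattacharyya distance between two Gaussians:
DB = (m1-m2)^2/(4*(s1^2+s2^2)) + (1/2)*ln((s1^2+s2^2)/(2*s1*s2)).
(m1-m2)^2 = (4)^2 = 16.
s1^2+s2^2 = 1 + 1 = 2.
term1 = 16/8 = 2.0.
term2 = 0.5*ln(2/2.0) = 0.0.
DB = 2.0 + 0.0 = 2.0000

2.0000


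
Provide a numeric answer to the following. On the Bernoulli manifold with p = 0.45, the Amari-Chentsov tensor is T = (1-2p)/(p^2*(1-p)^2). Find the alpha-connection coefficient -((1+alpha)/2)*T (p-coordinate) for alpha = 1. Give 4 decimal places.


Skewness (Amari-Chentsov) tensor: T = (1-2p)/(p^2*(1-p)^2).
p = 0.45, 1-2p = 0.1, p^2 = 0.2025, (1-p)^2 = 0.3025.
T = 0.1/(0.2025 * 0.3025) = 1.632486.
In the p-coordinate, Gamma^(alpha) = Gamma^(0) - (alpha/2)*T with Gamma^(0) = (1/2)*g'(p) = -T/2,
so Gamma^(alpha) = -((1+alpha)/2)*T.
alpha = 1, -(1+alpha)/2 = -1.0.
Gamma = -1.0 * 1.632486 = -1.6325

-1.6325


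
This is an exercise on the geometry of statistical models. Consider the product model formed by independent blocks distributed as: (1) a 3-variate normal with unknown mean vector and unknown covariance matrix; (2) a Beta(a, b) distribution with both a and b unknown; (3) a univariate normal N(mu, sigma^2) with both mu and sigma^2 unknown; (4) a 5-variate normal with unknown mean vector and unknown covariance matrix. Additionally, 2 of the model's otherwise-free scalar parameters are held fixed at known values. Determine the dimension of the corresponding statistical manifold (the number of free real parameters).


The dimension of a statistical manifold equals the number of free
(independent) real parameters of the model. For a product of independent
blocks the parameter counts add.
- 3-variate normal: 3 (mean) + 3*4/2 = 6 (symmetric covariance) = 9.
- Beta (a, b): 2.
- normal (mu, sigma^2): 2.
- 5-variate normal: 5 (mean) + 5*6/2 = 15 (symmetric covariance) = 20.
Total = 9 + 2 + 2 + 20 = 33.
2 parameter(s) fixed at known values: 33 - 2 = 31.
Dimension = 31

31


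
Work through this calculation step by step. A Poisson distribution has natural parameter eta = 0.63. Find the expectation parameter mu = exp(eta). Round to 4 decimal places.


Expectation parameter for Poisson exponential family:
mu = exp(eta).
eta = 0.63.
mu = exp(0.63) = 1.8776

1.8776


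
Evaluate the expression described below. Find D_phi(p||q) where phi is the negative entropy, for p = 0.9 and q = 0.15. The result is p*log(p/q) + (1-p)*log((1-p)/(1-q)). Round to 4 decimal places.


Bregman divergence with negative entropy generator:
D = p*log(p/q) + (1-p)*log((1-p)/(1-q)).
p = 0.9, q = 0.15.
p*log(p/q) = 0.9*log(0.9/0.15) = 1.612584.
(1-p)*log((1-p)/(1-q)) = 0.1*log(0.1/0.85) = -0.214007.
D = 1.612584 + -0.214007 = 1.3986

1.3986


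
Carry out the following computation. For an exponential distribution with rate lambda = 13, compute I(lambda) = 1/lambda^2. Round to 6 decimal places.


Fisher information for exponential: I(lambda) = 1/lambda^2.
lambda = 13, lambda^2 = 169.
I = 1/169 = 0.005917

0.005917


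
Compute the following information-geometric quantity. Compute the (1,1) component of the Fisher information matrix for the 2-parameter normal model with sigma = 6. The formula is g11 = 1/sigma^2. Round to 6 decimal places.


For the 2-parameter normal family, the Fisher metric has:
  g11 = 1/sigma^2, g22 = 2/sigma^2.
sigma = 6, sigma^2 = 36.
g11 = 0.027778

0.027778


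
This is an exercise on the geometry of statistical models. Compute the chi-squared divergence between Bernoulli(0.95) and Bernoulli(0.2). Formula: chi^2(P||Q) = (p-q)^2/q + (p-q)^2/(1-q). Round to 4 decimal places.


Chi-squared divergence between Bernoulli distributions:
chi^2 = (p-q)^2/q + (p-q)^2/(1-q).
p = 0.95, q = 0.2, p-q = 0.75.
(p-q)^2 = 0.5625.
term1 = 0.5625/0.2 = 2.8125.
term2 = 0.5625/0.8 = 0.703125.
chi^2 = 2.8125 + 0.703125 = 3.5156

3.5156


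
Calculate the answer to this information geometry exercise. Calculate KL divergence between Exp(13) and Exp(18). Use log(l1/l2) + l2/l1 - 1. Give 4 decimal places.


KL divergence for exponential family:
KL = log(l1/l2) + l2/l1 - 1.
log(13/18) = -0.325422.
18/13 = 1.384615.
KL = -0.325422 + 1.384615 - 1 = 0.0592

0.0592


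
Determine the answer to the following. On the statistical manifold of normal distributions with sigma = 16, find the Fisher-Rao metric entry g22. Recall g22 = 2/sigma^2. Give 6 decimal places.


For the 2-parameter normal family, the Fisher metric has:
  g11 = 1/sigma^2, g22 = 2/sigma^2.
sigma = 16, sigma^2 = 256.
g22 = 0.007813

0.007813


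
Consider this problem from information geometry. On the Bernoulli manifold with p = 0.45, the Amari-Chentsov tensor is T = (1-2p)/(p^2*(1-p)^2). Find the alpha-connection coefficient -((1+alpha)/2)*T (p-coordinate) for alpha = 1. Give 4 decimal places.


Skewness (Amari-Chentsov) tensor: T = (1-2p)/(p^2*(1-p)^2).
p = 0.45, 1-2p = 0.1, p^2 = 0.2025, (1-p)^2 = 0.3025.
T = 0.1/(0.2025 * 0.3025) = 1.632486.
In the p-coordinate, Gamma^(alpha) = Gamma^(0) - (alpha/2)*T with Gamma^(0) = (1/2)*g'(p) = -T/2,
so Gamma^(alpha) = -((1+alpha)/2)*T.
alpha = 1, -(1+alpha)/2 = -1.0.
Gamma = -1.0 * 1.632486 = -1.6325

-1.6325


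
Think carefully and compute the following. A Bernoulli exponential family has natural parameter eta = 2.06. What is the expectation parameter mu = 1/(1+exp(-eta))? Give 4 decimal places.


Dual coordinate (expectation parameter) for Bernoulli:
mu = 1/(1+exp(-eta)).
eta = 2.06.
exp(-eta) = exp(-2.06) = 0.127454.
mu = 1/(1+0.127454) = 0.8870

0.8870


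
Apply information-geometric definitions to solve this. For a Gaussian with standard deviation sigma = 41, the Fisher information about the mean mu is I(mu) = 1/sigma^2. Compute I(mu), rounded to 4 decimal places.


The Fisher information for the mean of a normal distribution is I(mu) = 1/sigma^2.
sigma = 41, so sigma^2 = 1681.
I(mu) = 1/1681 = 0.0006

0.0006


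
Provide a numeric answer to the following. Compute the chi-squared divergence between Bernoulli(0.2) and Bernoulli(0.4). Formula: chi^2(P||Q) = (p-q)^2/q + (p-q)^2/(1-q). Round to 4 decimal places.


Chi-squared divergence between Bernoulli distributions:
chi^2 = (p-q)^2/q + (p-q)^2/(1-q).
p = 0.2, q = 0.4, p-q = -0.2.
(p-q)^2 = 0.04.
term1 = 0.04/0.4 = 0.1.
term2 = 0.04/0.6 = 0.066667.
chi^2 = 0.1 + 0.066667 = 0.1667

0.1667


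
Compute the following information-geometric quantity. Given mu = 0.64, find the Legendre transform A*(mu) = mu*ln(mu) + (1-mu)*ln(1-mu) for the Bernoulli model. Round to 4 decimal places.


Legendre transform for Bernoulli:
A*(mu) = mu*log(mu) + (1-mu)*log(1-mu).
mu = 0.64, 1-mu = 0.36.
mu*log(mu) = 0.64*log(0.64) = -0.285624.
(1-mu)*log(1-mu) = 0.36*log(0.36) = -0.367794.
A* = -0.285624 + -0.367794 = -0.6534

-0.6534


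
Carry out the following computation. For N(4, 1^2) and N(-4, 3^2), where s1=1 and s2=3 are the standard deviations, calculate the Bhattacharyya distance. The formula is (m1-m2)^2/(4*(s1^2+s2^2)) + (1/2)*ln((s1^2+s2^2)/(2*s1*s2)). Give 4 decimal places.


Bhattacharyya distance between two Gaussians:
DB = (m1-m2)^2/(4*(s1^2+s2^2)) + (1/2)*ln((s1^2+s2^2)/(2*s1*s2)).
(m1-m2)^2 = (8)^2 = 64.
s1^2+s2^2 = 1 + 9 = 10.
term1 = 64/40 = 1.6.
term2 = 0.5*ln(10/6.0) = 0.255413.
DB = 1.6 + 0.255413 = 1.8554

1.8554


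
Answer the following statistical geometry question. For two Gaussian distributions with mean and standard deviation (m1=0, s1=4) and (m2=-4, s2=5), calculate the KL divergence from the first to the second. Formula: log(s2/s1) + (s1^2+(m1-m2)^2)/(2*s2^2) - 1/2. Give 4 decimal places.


KL divergence between normal distributions:
KL = log(s2/s1) + (s1^2 + (m1-m2)^2)/(2*s2^2) - 1/2.
log(5/4) = 0.223144.
(4^2 + (0--4)^2)/(2*5^2) = (16 + 16)/50 = 0.64.
KL = 0.223144 + 0.64 - 0.5 = 0.3631

0.3631


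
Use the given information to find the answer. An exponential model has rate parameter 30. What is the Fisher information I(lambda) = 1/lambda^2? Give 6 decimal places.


Fisher information for exponential: I(lambda) = 1/lambda^2.
lambda = 30, lambda^2 = 900.
I = 1/900 = 0.001111

0.001111


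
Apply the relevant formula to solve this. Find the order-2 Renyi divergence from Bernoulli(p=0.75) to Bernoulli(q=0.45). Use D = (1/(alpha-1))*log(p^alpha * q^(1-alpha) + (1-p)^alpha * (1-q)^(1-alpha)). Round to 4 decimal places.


Renyi divergence of order alpha between Bernoulli distributions:
D = (1/(alpha-1))*log(p^alpha * q^(1-alpha) + (1-p)^alpha * (1-q)^(1-alpha)).
alpha = 2, p = 0.75, q = 0.45.
p^alpha * q^(1-alpha) = 0.75^2 * 0.45^-1 = 1.25.
(1-p)^alpha * (1-q)^(1-alpha) = 0.25^2 * 0.55^-1 = 0.113636.
sum = 1.25 + 0.113636 = 1.363636.
D = (1/1)*log(1.363636) = 0.3102

0.3102


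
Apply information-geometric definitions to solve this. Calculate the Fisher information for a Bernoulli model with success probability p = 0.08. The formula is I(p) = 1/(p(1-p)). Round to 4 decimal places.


For Bernoulli(p), Fisher information is I(p) = 1/(p*(1-p)).
p = 0.08, 1-p = 0.92.
p*(1-p) = 0.0736.
I(p) = 1/0.0736 = 13.5870

13.5870


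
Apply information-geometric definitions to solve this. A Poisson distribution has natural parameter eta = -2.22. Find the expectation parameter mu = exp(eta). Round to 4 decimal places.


Expectation parameter for Poisson exponential family:
mu = exp(eta).
eta = -2.22.
mu = exp(-2.22) = 0.1086

0.1086


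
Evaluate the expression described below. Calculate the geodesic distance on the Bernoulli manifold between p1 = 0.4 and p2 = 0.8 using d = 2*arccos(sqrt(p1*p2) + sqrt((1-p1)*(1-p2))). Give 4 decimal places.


Geodesic distance on Bernoulli manifold:
d(p1,p2) = 2*arccos(sqrt(p1*p2) + sqrt((1-p1)*(1-p2))).
sqrt(p1*p2) = sqrt(0.4*0.8) = 0.565685.
sqrt((1-p1)*(1-p2)) = sqrt(0.6*0.2) = 0.34641.
arg = 0.565685 + 0.34641 = 0.912096.
d = 2*arccos(0.912096) = 0.8449

0.8449


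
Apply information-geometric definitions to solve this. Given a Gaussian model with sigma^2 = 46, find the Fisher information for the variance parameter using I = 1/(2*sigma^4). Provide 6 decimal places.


Fisher information for variance: I(sigma^2) = 1/(2*sigma^4).
sigma^2 = 46, so sigma^4 = 2116.
I = 1/(2*2116) = 1/4232 = 0.000236

0.000236


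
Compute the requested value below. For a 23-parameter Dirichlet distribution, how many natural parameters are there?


Exponential family dimension calculation:
Dirichlet with 23 components has 23 natural parameters.

23


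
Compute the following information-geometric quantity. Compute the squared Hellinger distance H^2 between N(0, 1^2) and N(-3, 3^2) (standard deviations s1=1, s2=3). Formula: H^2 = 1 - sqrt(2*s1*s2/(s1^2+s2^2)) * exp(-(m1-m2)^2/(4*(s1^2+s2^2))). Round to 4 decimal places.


Squared Hellinger distance for Gaussians:
H^2 = 1 - sqrt(2*s1*s2/(s1^2+s2^2)) * exp(-(m1-m2)^2/(4*(s1^2+s2^2))).
s1^2 = 1, s2^2 = 9, s1^2+s2^2 = 10.
sqrt(2*1*3/(10)) = 0.774597.
(m1-m2)^2 = (3)^2 = 9.
exp(-9/(4*10)) = exp(-0.225) = 0.798516.
H^2 = 1 - 0.774597*0.798516 = 0.3815

0.3815


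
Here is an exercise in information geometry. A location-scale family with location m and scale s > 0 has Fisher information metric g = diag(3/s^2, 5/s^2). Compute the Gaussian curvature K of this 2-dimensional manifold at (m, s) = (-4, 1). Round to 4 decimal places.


The metric has the form g = (A dm^2 + B ds^2)/s^2 with A = 3, B = 5.
Substitute u = sqrt(A/B)*m: g = B*(du^2 + ds^2)/s^2, i.e. B times the
Poincare upper half-plane metric, which has constant Gaussian curvature -1.
Scaling a 2D metric by a constant c divides the Gaussian curvature by c,
so K = -1/B = -1/(5) = -0.2000 everywhere (the point (m, s) = (-4, 1) is irrelevant:
the curvature is constant).
The requested Gaussian curvature is K = -0.2000.

-0.2000


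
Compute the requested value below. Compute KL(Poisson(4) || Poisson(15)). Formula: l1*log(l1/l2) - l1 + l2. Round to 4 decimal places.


KL divergence for Poisson:
KL = l1*log(l1/l2) - l1 + l2.
l1 = 4, l2 = 15.
log(4/15) = -1.321756.
l1*log(l1/l2) = 4 * -1.321756 = -5.287023.
KL = -5.287023 - 4 + 15 = 5.7130

5.7130


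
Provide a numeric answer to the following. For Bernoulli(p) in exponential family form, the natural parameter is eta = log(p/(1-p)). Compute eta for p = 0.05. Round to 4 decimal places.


Natural parameter for Bernoulli: eta = log(p/(1-p)).
p = 0.05, 1-p = 0.95.
p/(1-p) = 0.052632.
eta = log(0.052632) = -2.9444

-2.9444


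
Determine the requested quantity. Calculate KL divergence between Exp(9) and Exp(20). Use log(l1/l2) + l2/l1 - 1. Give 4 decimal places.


KL divergence for exponential family:
KL = log(l1/l2) + l2/l1 - 1.
log(9/20) = -0.798508.
20/9 = 2.222222.
KL = -0.798508 + 2.222222 - 1 = 0.4237

0.4237


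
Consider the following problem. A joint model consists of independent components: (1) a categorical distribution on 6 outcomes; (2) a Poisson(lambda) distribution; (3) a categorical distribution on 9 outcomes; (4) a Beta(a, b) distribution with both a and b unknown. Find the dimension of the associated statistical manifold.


The dimension of a statistical manifold equals the number of free
(independent) real parameters of the model. For a product of independent
blocks the parameter counts add.
- categorical on 6 outcomes (probabilities sum to 1): 6-1 = 5.
- Poisson (lambda): 1.
- categorical on 9 outcomes (probabilities sum to 1): 9-1 = 8.
- Beta (a, b): 2.
Total = 5 + 1 + 8 + 2 = 16.
Dimension = 16

16


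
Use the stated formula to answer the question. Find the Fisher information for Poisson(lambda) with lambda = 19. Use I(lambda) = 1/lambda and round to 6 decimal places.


Fisher information for Poisson: I(lambda) = 1/lambda.
lambda = 19.
I(lambda) = 1/19 = 0.052632

0.052632


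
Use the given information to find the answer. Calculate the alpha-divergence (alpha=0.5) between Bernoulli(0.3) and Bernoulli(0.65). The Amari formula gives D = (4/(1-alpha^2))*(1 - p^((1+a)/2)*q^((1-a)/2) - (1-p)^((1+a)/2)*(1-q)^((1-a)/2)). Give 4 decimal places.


Amari alpha-divergence:
D = (4/(1-alpha^2))*(1 - p^((1+a)/2)*q^((1-a)/2) - (1-p)^((1+a)/2)*(1-q)^((1-a)/2)).
alpha = 0.5, p = 0.3, q = 0.65.
e1 = (1+alpha)/2 = 0.75, e2 = (1-alpha)/2 = 0.25.
t1 = p^e1 * q^e2 = 0.3^0.75 * 0.65^0.25 = 0.363973.
t2 = (1-p)^e1 * (1-q)^e2 = 0.7^0.75 * 0.35^0.25 = 0.588627.
4/(1-alpha^2) = 5.333333.
D = 5.333333*(1 - 0.363973 - 0.588627) = 0.2528

0.2528


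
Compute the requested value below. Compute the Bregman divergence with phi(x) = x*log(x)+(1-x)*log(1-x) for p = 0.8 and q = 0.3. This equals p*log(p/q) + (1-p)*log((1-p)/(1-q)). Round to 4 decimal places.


Bregman divergence with negative entropy generator:
D = p*log(p/q) + (1-p)*log((1-p)/(1-q)).
p = 0.8, q = 0.3.
p*log(p/q) = 0.8*log(0.8/0.3) = 0.784663.
(1-p)*log((1-p)/(1-q)) = 0.2*log(0.2/0.7) = -0.250553.
D = 0.784663 + -0.250553 = 0.5341

0.5341


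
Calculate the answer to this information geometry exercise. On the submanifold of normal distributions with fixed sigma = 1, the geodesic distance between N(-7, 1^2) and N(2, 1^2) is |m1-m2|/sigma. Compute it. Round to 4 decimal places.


On the fixed-variance normal subfamily, geodesic distance = |m1-m2|/sigma.
|-7 - 2| = 9.
sigma = 1.
d = 9/1 = 9.0000

9.0000


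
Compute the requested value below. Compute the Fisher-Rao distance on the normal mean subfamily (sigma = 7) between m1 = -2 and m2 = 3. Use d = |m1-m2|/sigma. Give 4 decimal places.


On the fixed-variance normal subfamily, geodesic distance = |m1-m2|/sigma.
|-2 - 3| = 5.
sigma = 7.
d = 5/7 = 0.7143

0.7143


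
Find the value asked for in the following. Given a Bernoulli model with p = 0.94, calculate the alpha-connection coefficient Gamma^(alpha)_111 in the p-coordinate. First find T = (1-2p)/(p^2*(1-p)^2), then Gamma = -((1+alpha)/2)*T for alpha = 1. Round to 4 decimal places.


Skewness (Amari-Chentsov) tensor: T = (1-2p)/(p^2*(1-p)^2).
p = 0.94, 1-2p = -0.88, p^2 = 0.8836, (1-p)^2 = 0.0036.
T = -0.88/(0.8836 * 0.0036) = -276.646044.
In the p-coordinate, Gamma^(alpha) = Gamma^(0) - (alpha/2)*T with Gamma^(0) = (1/2)*g'(p) = -T/2,
so Gamma^(alpha) = -((1+alpha)/2)*T.
alpha = 1, -(1+alpha)/2 = -1.0.
Gamma = -1.0 * -276.646044 = 276.6460

276.6460


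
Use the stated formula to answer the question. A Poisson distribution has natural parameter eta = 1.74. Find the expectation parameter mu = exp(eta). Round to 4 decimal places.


Expectation parameter for Poisson exponential family:
mu = exp(eta).
eta = 1.74.
mu = exp(1.74) = 5.6973

5.6973


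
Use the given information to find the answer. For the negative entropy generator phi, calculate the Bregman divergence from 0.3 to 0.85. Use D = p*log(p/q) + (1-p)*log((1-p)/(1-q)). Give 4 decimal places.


Bregman divergence with negative entropy generator:
D = p*log(p/q) + (1-p)*log((1-p)/(1-q)).
p = 0.3, q = 0.85.
p*log(p/q) = 0.3*log(0.3/0.85) = -0.312436.
(1-p)*log((1-p)/(1-q)) = 0.7*log(0.7/0.15) = 1.078312.
D = -0.312436 + 1.078312 = 0.7659

0.7659


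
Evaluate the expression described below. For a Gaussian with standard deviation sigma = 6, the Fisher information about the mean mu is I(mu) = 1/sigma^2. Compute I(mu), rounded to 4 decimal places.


The Fisher information for the mean of a normal distribution is I(mu) = 1/sigma^2.
sigma = 6, so sigma^2 = 36.
I(mu) = 1/36 = 0.0278

0.0278


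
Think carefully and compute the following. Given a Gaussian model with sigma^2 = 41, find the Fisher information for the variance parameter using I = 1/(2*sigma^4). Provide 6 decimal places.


Fisher information for variance: I(sigma^2) = 1/(2*sigma^4).
sigma^2 = 41, so sigma^4 = 1681.
I = 1/(2*1681) = 1/3362 = 0.000297

0.000297


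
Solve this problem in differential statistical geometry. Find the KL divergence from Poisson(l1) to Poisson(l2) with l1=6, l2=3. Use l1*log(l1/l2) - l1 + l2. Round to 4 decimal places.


KL divergence for Poisson:
KL = l1*log(l1/l2) - l1 + l2.
l1 = 6, l2 = 3.
log(6/3) = 0.693147.
l1*log(l1/l2) = 6 * 0.693147 = 4.158883.
KL = 4.158883 - 6 + 3 = 1.1589

1.1589


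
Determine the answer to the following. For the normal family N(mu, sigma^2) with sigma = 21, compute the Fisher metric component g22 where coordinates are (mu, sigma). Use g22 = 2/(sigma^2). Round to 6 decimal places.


For the 2-parameter normal family, the Fisher metric has:
  g11 = 1/sigma^2, g22 = 2/sigma^2.
sigma = 21, sigma^2 = 441.
g22 = 0.004535

0.004535


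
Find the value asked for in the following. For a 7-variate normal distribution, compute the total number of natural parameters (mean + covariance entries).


Exponential family dimension calculation:
For 7-dim MVN: mean has 7 params, covariance has 7*8/2 = 28 unique entries.
Total dim = 7 + 28 = 35.

35


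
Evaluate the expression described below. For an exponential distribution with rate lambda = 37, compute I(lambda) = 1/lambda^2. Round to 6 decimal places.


Fisher information for exponential: I(lambda) = 1/lambda^2.
lambda = 37, lambda^2 = 1369.
I = 1/1369 = 0.000730

0.000730


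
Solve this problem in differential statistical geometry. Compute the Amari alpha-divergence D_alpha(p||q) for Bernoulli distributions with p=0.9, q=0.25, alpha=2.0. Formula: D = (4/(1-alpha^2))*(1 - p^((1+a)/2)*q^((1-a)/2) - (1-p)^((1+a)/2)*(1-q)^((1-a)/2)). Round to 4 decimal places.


Amari alpha-divergence:
D = (4/(1-alpha^2))*(1 - p^((1+a)/2)*q^((1-a)/2) - (1-p)^((1+a)/2)*(1-q)^((1-a)/2)).
alpha = 2.0, p = 0.9, q = 0.25.
e1 = (1+alpha)/2 = 1.5, e2 = (1-alpha)/2 = -0.5.
t1 = p^e1 * q^e2 = 0.9^1.5 * 0.25^-0.5 = 1.70763.
t2 = (1-p)^e1 * (1-q)^e2 = 0.1^1.5 * 0.75^-0.5 = 0.036515.
4/(1-alpha^2) = -1.333333.
D = -1.333333*(1 - 1.70763 - 0.036515) = 0.9922

0.9922


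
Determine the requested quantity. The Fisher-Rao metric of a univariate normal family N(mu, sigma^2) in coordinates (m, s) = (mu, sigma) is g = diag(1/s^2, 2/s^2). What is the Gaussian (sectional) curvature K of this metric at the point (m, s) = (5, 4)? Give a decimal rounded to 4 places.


The metric has the form g = (A dm^2 + B ds^2)/s^2 with A = 1, B = 2.
Substitute u = sqrt(A/B)*m: g = B*(du^2 + ds^2)/s^2, i.e. B times the
Poincare upper half-plane metric, which has constant Gaussian curvature -1.
Scaling a 2D metric by a constant c divides the Gaussian curvature by c,
so K = -1/B = -1/(2) = -0.5000 everywhere (the point (m, s) = (5, 4) is irrelevant:
the curvature is constant).
The requested Gaussian curvature is K = -0.5000.

-0.5000


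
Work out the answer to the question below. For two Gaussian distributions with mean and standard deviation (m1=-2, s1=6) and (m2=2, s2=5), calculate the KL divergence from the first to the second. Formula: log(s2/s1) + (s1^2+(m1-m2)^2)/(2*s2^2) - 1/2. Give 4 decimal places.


KL divergence between normal distributions:
KL = log(s2/s1) + (s1^2 + (m1-m2)^2)/(2*s2^2) - 1/2.
log(5/6) = -0.182322.
(6^2 + (-2-2)^2)/(2*5^2) = (36 + 16)/50 = 1.04.
KL = -0.182322 + 1.04 - 0.5 = 0.3577

0.3577


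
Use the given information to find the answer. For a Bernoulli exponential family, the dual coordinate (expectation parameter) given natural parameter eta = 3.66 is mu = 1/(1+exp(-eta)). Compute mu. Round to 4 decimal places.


Dual coordinate (expectation parameter) for Bernoulli:
mu = 1/(1+exp(-eta)).
eta = 3.66.
exp(-eta) = exp(-3.66) = 0.025733.
mu = 1/(1+0.025733) = 0.9749

0.9749


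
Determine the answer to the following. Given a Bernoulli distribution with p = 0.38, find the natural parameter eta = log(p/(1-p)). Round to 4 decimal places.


Natural parameter for Bernoulli: eta = log(p/(1-p)).
p = 0.38, 1-p = 0.62.
p/(1-p) = 0.612903.
eta = log(0.612903) = -0.4895

-0.4895


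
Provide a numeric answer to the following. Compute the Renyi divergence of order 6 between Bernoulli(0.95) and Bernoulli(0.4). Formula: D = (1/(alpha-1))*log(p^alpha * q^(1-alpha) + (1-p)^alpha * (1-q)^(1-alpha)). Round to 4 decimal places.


Renyi divergence of order alpha between Bernoulli distributions:
D = (1/(alpha-1))*log(p^alpha * q^(1-alpha) + (1-p)^alpha * (1-q)^(1-alpha)).
alpha = 6, p = 0.95, q = 0.4.
p^alpha * q^(1-alpha) = 0.95^6 * 0.4^-5 = 71.786317.
(1-p)^alpha * (1-q)^(1-alpha) = 0.05^6 * 0.6^-5 = 0.0.
sum = 71.786317 + 0.0 = 71.786318.
D = (1/5)*log(71.786318) = 0.8547

0.8547


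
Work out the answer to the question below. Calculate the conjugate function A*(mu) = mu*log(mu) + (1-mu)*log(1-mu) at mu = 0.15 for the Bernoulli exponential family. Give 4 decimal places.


Legendre transform for Bernoulli:
A*(mu) = mu*log(mu) + (1-mu)*log(1-mu).
mu = 0.15, 1-mu = 0.85.
mu*log(mu) = 0.15*log(0.15) = -0.284568.
(1-mu)*log(1-mu) = 0.85*log(0.85) = -0.138141.
A* = -0.284568 + -0.138141 = -0.4227

-0.4227


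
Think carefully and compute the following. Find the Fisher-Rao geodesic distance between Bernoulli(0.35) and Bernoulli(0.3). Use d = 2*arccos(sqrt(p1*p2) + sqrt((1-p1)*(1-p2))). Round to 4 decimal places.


Geodesic distance on Bernoulli manifold:
d(p1,p2) = 2*arccos(sqrt(p1*p2) + sqrt((1-p1)*(1-p2))).
sqrt(p1*p2) = sqrt(0.35*0.3) = 0.324037.
sqrt((1-p1)*(1-p2)) = sqrt(0.65*0.7) = 0.674537.
arg = 0.324037 + 0.674537 = 0.998574.
d = 2*arccos(0.998574) = 0.1068

0.1068


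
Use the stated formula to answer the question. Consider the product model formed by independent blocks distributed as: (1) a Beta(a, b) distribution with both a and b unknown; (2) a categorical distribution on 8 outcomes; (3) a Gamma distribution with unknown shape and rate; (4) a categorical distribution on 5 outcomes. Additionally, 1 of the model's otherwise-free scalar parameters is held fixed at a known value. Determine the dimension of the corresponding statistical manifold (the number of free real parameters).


The dimension of a statistical manifold equals the number of free
(independent) real parameters of the model. For a product of independent
blocks the parameter counts add.
- Beta (a, b): 2.
- categorical on 8 outcomes (probabilities sum to 1): 8-1 = 7.
- Gamma (shape, rate): 2.
- categorical on 5 outcomes (probabilities sum to 1): 5-1 = 4.
Total = 2 + 7 + 2 + 4 = 15.
1 parameter(s) fixed at known values: 15 - 1 = 14.
Dimension = 14

14


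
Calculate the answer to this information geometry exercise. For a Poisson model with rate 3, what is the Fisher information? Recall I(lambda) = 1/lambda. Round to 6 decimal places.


Fisher information for Poisson: I(lambda) = 1/lambda.
lambda = 3.
I(lambda) = 1/3 = 0.333333

0.333333


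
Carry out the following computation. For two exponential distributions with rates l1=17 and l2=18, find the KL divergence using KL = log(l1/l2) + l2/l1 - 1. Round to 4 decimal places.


KL divergence for exponential family:
KL = log(l1/l2) + l2/l1 - 1.
log(17/18) = -0.057158.
18/17 = 1.058824.
KL = -0.057158 + 1.058824 - 1 = 0.0017

0.0017


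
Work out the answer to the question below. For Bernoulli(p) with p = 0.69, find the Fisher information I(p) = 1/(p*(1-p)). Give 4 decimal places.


For Bernoulli(p), Fisher information is I(p) = 1/(p*(1-p)).
p = 0.69, 1-p = 0.31.
p*(1-p) = 0.2139.
I(p) = 1/0.2139 = 4.6751

4.6751


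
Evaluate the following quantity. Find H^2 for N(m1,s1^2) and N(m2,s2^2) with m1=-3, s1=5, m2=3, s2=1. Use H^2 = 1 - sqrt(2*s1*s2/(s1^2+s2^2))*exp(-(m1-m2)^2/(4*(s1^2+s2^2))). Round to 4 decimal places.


Squared Hellinger distance for Gaussians:
H^2 = 1 - sqrt(2*s1*s2/(s1^2+s2^2)) * exp(-(m1-m2)^2/(4*(s1^2+s2^2))).
s1^2 = 25, s2^2 = 1, s1^2+s2^2 = 26.
sqrt(2*5*1/(26)) = 0.620174.
(m1-m2)^2 = (-6)^2 = 36.
exp(-36/(4*26)) = exp(-0.346154) = 0.707404.
H^2 = 1 - 0.620174*0.707404 = 0.5613

0.5613


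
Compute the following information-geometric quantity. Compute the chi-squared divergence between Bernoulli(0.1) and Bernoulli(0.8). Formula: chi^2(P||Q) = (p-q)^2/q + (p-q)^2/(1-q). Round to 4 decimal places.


Chi-squared divergence between Bernoulli distributions:
chi^2 = (p-q)^2/q + (p-q)^2/(1-q).
p = 0.1, q = 0.8, p-q = -0.7.
(p-q)^2 = 0.49.
term1 = 0.49/0.8 = 0.6125.
term2 = 0.49/0.2 = 2.45.
chi^2 = 0.6125 + 2.45 = 3.0625

3.0625


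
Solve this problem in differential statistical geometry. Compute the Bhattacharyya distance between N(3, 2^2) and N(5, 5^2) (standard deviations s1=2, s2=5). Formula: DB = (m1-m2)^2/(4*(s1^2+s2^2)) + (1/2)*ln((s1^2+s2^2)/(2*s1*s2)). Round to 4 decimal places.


Bhattacharyya distance between two Gaussians:
DB = (m1-m2)^2/(4*(s1^2+s2^2)) + (1/2)*ln((s1^2+s2^2)/(2*s1*s2)).
(m1-m2)^2 = (-2)^2 = 4.
s1^2+s2^2 = 4 + 25 = 29.
term1 = 4/116 = 0.034483.
term2 = 0.5*ln(29/20.0) = 0.185782.
DB = 0.034483 + 0.185782 = 0.2203

0.2203


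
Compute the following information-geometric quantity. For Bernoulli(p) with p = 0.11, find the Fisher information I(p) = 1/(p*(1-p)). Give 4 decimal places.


For Bernoulli(p), Fisher information is I(p) = 1/(p*(1-p)).
p = 0.11, 1-p = 0.89.
p*(1-p) = 0.0979.
I(p) = 1/0.0979 = 10.2145

10.2145


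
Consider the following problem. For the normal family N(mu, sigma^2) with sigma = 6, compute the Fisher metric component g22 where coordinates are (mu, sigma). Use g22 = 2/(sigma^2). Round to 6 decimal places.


For the 2-parameter normal family, the Fisher metric has:
  g11 = 1/sigma^2, g22 = 2/sigma^2.
sigma = 6, sigma^2 = 36.
g22 = 0.055556

0.055556


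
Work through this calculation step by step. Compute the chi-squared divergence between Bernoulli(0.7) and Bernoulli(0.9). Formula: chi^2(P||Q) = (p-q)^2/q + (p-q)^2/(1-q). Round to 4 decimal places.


Chi-squared divergence between Bernoulli distributions:
chi^2 = (p-q)^2/q + (p-q)^2/(1-q).
p = 0.7, q = 0.9, p-q = -0.2.
(p-q)^2 = 0.04.
term1 = 0.04/0.9 = 0.044444.
term2 = 0.04/0.1 = 0.4.
chi^2 = 0.044444 + 0.4 = 0.4444

0.4444


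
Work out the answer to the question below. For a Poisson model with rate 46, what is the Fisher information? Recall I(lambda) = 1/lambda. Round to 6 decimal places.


Fisher information for Poisson: I(lambda) = 1/lambda.
lambda = 46.
I(lambda) = 1/46 = 0.021739

0.021739


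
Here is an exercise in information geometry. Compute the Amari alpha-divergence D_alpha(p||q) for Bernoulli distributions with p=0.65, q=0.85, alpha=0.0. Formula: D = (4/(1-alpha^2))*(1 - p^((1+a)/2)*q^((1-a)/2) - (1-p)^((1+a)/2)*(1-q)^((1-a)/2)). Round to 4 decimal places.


Amari alpha-divergence:
D = (4/(1-alpha^2))*(1 - p^((1+a)/2)*q^((1-a)/2) - (1-p)^((1+a)/2)*(1-q)^((1-a)/2)).
alpha = 0.0, p = 0.65, q = 0.85.
e1 = (1+alpha)/2 = 0.5, e2 = (1-alpha)/2 = 0.5.
t1 = p^e1 * q^e2 = 0.65^0.5 * 0.85^0.5 = 0.743303.
t2 = (1-p)^e1 * (1-q)^e2 = 0.35^0.5 * 0.15^0.5 = 0.229129.
4/(1-alpha^2) = 4.0.
D = 4.0*(1 - 0.743303 - 0.229129) = 0.1103

0.1103


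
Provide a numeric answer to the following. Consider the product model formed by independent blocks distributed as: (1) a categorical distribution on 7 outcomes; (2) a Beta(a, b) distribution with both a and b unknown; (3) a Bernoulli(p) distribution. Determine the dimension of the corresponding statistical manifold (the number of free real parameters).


The dimension of a statistical manifold equals the number of free
(independent) real parameters of the model. For a product of independent
blocks the parameter counts add.
- categorical on 7 outcomes (probabilities sum to 1): 7-1 = 6.
- Beta (a, b): 2.
- Bernoulli (p): 1.
Total = 6 + 2 + 1 = 9.
Dimension = 9

9


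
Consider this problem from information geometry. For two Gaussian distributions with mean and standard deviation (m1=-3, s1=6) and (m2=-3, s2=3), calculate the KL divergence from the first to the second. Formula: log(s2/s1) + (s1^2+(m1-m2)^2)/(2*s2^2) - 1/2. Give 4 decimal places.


KL divergence between normal distributions:
KL = log(s2/s1) + (s1^2 + (m1-m2)^2)/(2*s2^2) - 1/2.
log(3/6) = -0.693147.
(6^2 + (-3--3)^2)/(2*3^2) = (36 + 0)/18 = 2.0.
KL = -0.693147 + 2.0 - 0.5 = 0.8069

0.8069


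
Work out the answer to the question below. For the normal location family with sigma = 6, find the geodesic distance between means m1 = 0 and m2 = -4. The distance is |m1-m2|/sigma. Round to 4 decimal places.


On the fixed-variance normal subfamily, geodesic distance = |m1-m2|/sigma.
|0 - -4| = 4.
sigma = 6.
d = 4/6 = 0.6667

0.6667


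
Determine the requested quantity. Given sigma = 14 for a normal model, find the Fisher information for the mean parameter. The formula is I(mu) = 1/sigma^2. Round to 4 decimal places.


The Fisher information for the mean of a normal distribution is I(mu) = 1/sigma^2.
sigma = 14, so sigma^2 = 196.
I(mu) = 1/196 = 0.0051

0.0051


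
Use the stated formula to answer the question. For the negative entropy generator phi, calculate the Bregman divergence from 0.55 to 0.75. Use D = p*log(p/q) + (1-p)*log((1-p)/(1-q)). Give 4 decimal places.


Bregman divergence with negative entropy generator:
D = p*log(p/q) + (1-p)*log((1-p)/(1-q)).
p = 0.55, q = 0.75.
p*log(p/q) = 0.55*log(0.55/0.75) = -0.170585.
(1-p)*log((1-p)/(1-q)) = 0.45*log(0.45/0.25) = 0.264504.
D = -0.170585 + 0.264504 = 0.0939

0.0939


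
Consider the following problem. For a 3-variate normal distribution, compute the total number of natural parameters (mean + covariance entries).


Exponential family dimension calculation:
For 3-dim MVN: mean has 3 params, covariance has 3*4/2 = 6 unique entries.
Total dim = 3 + 6 = 9.

9


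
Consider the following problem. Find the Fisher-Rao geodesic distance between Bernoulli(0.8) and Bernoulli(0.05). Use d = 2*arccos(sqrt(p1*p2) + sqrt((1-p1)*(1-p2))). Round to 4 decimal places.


Geodesic distance on Bernoulli manifold:
d(p1,p2) = 2*arccos(sqrt(p1*p2) + sqrt((1-p1)*(1-p2))).
sqrt(p1*p2) = sqrt(0.8*0.05) = 0.2.
sqrt((1-p1)*(1-p2)) = sqrt(0.2*0.95) = 0.43589.
arg = 0.2 + 0.43589 = 0.63589.
d = 2*arccos(0.63589) = 1.7633

1.7633


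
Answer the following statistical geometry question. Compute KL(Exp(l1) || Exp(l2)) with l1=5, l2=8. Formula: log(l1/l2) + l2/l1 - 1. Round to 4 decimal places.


KL divergence for exponential family:
KL = log(l1/l2) + l2/l1 - 1.
log(5/8) = -0.470004.
8/5 = 1.6.
KL = -0.470004 + 1.6 - 1 = 0.1300

0.1300


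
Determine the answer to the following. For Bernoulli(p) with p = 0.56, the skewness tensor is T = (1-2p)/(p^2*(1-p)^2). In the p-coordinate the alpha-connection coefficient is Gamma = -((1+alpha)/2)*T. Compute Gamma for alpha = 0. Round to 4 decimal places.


Skewness (Amari-Chentsov) tensor: T = (1-2p)/(p^2*(1-p)^2).
p = 0.56, 1-2p = -0.12, p^2 = 0.3136, (1-p)^2 = 0.1936.
T = -0.12/(0.3136 * 0.1936) = -1.976514.
In the p-coordinate, Gamma^(alpha) = Gamma^(0) - (alpha/2)*T with Gamma^(0) = (1/2)*g'(p) = -T/2,
so Gamma^(alpha) = -((1+alpha)/2)*T.
alpha = 0, -(1+alpha)/2 = -0.5.
Gamma = -0.5 * -1.976514 = 0.9883

0.9883


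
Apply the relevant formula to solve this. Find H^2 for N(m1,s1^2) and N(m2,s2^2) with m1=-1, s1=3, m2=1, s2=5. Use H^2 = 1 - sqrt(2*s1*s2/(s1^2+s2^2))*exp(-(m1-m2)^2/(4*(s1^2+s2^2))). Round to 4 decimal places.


Squared Hellinger distance for Gaussians:
H^2 = 1 - sqrt(2*s1*s2/(s1^2+s2^2)) * exp(-(m1-m2)^2/(4*(s1^2+s2^2))).
s1^2 = 9, s2^2 = 25, s1^2+s2^2 = 34.
sqrt(2*3*5/(34)) = 0.939336.
(m1-m2)^2 = (-2)^2 = 4.
exp(-4/(4*34)) = exp(-0.029412) = 0.971017.
H^2 = 1 - 0.939336*0.971017 = 0.0879

0.0879
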